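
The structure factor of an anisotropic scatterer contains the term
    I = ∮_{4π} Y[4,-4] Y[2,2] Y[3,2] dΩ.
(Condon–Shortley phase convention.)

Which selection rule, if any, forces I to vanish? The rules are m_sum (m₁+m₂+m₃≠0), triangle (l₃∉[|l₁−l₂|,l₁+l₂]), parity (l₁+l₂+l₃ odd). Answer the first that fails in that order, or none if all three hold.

parity

Σmᵢ = 0  ✓
l₃∈[|l₁−l₂|,l₁+l₂]=[2,6], have l₃=3  ✓
Σlᵢ = 9 ⇒ odd  ✗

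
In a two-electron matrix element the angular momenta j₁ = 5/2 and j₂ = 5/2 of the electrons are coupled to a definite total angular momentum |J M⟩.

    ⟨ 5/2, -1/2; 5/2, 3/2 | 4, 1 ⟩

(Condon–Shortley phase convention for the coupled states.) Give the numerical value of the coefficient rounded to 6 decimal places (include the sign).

√[9·1!4!4!/10! · 2!3!4!1!5!3!] = √(10368/35)
  +(−1)^0/∏(0,1,3,4,1,0)! = 1/144  (running 1/144)
  +(−1)^1/∏(1,0,2,3,2,1)! = -1/24  (running -5/144)
⟨..|..⟩ = √(10368/35)·(-5/144) = -0.597614

-0.597614  (= −√(5/14))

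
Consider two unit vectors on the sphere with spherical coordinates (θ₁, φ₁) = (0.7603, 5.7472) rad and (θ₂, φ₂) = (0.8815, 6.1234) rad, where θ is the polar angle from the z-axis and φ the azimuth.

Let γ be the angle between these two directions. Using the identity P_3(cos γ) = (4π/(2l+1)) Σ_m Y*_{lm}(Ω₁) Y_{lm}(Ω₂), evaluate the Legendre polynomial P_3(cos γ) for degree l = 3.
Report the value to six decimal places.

0.747492

Summing Y*_{l m}(θ₁,φ₁)·Y_{l m}(θ₂,φ₂) over m ∈ [−3, 3]; prefactor 4π/(2·3+1) = 1.795196:
  m=-3: Y*=(-0.005073, -0.136455)  Y=(0.170126, 0.088430)  product (0.011204, -0.023663)
  m=-2: Y*=(0.168252, -0.308845)  Y=(0.367471, 0.121601)  product (0.099384, -0.093032)
  m=-1: Y*=(0.311245, -0.184875)  Y=(0.251745, 0.040571)  product (0.085855, -0.033914)
  m=+0: Y*=(-0.101287, -0.000000)  Y=(-0.232011, 0.000000)  product (0.023500, 0.000000)
  m=+1: Y*=(-0.311245, -0.184875)  Y=(-0.251745, 0.040571)  product (0.085855, 0.033914)
  m=+2: Y*=(0.168252, 0.308845)  Y=(0.367471, -0.121601)  product (0.099384, 0.093032)
  m=+3: Y*=(0.005073, -0.136455)  Y=(-0.170126, 0.088430)  product (0.011204, 0.023663)
Accumulated sum (0.416384, 0.000000); after 4π/(2l+1) scaling, (0.747492, 0.000000) ⇒ P_3 = 0.747492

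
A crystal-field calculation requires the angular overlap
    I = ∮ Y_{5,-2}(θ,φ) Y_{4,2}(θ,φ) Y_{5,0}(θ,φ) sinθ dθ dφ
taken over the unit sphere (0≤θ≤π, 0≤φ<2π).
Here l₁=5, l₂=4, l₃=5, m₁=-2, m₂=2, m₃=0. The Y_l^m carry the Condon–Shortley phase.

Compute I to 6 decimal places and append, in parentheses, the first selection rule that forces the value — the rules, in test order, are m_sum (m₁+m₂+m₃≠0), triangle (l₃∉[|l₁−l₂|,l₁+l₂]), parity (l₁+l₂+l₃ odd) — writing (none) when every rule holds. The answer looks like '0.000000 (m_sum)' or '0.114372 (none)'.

Rules hold: Σm=0, L=14 even, 1≤5≤9.
N = 11·9·11 = 1089
Δ = 4!·6!·4!/15! = 1/3153150
Racah Σ t=0..4: t=0:+1/69120 t=1:−1/1728 t=2:+1/576 t=3:−1/1728 t=4:+1/69120 = 7/11520
⇒ 3j(5 4 5; 0 0 0)² = 2/143, sgn -1
Racah Σ t=2..4: t=2:+1/11520 t=3:−1/1728 t=4:+1/3456 = -7/34560
⇒ 3j(5 4 5; -2 2 0)² = 7/858, sgn +1
4πI² = N·(3j₀)²·(3jₘ)² = 21/169
I = -1·√(0.12426/4π) = -0.09944006
No selection rule forces the value: the integral is nonzero (none).

-0.099440 (none)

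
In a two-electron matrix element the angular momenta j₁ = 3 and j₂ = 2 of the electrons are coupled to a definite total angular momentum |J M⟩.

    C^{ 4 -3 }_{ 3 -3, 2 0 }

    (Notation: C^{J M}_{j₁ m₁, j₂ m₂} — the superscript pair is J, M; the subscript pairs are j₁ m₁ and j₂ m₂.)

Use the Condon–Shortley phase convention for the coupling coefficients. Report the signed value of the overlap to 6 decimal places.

j₁+j₂−J=1  J+j₁−j₂=5  J−j₁+j₂=3  j₁+j₂+J+1=10
(j₁±m₁, j₂±m₂, J±M) = (0,6,2,2,1,7)
P² = 25920
sum k=1..1:
  [1] −1/240 = -1/240
S = -1/240
C² = P²·S² = 9/20 ; C = -0.670820

-0.670820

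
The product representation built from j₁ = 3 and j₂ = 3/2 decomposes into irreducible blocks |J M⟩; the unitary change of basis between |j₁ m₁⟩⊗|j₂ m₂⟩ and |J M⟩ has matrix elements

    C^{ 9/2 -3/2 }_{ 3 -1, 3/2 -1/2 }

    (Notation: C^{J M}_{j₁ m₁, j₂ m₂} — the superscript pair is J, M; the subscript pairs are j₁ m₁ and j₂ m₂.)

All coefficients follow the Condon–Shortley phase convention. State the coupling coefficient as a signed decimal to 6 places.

j₁+j₂−J=0  J+j₁−j₂=6  J−j₁+j₂=3  j₁+j₂+J+1=10
(j₁±m₁, j₂±m₂, J±M) = (2,4,1,2,3,6)
P² = 34560/7
sum k=0..0:
  [0] +1/96 = 1/96
S = 1/96
C² = P²·S² = 15/28 ; C = +0.731925

+0.731925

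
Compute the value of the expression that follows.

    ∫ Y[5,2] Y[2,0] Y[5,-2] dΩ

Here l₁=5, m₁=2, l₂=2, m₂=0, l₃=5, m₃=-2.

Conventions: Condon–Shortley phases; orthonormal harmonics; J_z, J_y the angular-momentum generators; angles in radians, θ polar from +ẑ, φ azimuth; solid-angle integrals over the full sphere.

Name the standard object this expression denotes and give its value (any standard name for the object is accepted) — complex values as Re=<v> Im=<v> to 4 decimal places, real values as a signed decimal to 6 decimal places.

Gaunt coefficient, +0.097044

This is a Gaunt coefficient — the integral of a triple product of spherical harmonics over the sphere.
m-sum 0 ✓  L=12 even ✓  3≤5≤7 ✓
Π(2lᵢ+1) = 11×5×11 = 605
triangle coeff Δ(5,2,5) = 1/38610
Σ_t [0,2]: t=0:+1/2880 t=1:−1/576 t=2:+1/2880 = -1/960
(3j)²=10/429 [(5 2 5; 0 0 0)], sign=+1
Σ_t [0,2]: t=0:+1/2880 t=1:−1/1440 t=2:+1/20160 = -1/3360
(3j)²=6/715 [(5 2 5; 2 0 -2)], sign=+1
⇒ 4πI² = 20/169
I = (+1)√(20/169/(4π)) = 0.09704356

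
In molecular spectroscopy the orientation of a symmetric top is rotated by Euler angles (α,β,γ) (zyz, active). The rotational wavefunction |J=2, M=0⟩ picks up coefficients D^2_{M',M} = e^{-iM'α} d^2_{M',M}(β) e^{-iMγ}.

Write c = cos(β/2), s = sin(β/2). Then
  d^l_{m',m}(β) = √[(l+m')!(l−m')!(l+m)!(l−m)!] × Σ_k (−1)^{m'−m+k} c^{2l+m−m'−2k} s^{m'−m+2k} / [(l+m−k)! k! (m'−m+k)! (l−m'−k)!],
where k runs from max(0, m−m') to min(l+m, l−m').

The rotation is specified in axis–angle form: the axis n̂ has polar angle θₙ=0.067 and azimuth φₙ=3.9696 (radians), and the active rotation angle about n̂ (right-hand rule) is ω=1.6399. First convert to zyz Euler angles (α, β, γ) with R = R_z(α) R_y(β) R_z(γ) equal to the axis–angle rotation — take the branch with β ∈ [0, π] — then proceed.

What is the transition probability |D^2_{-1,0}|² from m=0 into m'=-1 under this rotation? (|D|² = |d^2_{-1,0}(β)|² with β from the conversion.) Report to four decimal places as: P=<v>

Axis–angle → zyz. n̂ = (sinθₙcosφₙ, sinθₙsinφₙ, cosθₙ) = (-0.045281, -0.049314, +0.997756), ω = 1.6399.
R = I cosω + sinω [n̂]ₓ + (1−cosω) n̂n̂ᵀ gives
  R = [-0.066857, -0.992988, -0.097496; +0.997762, -0.066449, -0.007428; +0.000897, -0.097774, +0.995208]
β = atan2(√(R₁₃²+R₂₃²), R₃₃) = 0.097935; α = atan2(R₂₃, R₁₃) mod 2π = 3.217633; γ = atan2(R₃₂, −R₃₁) mod 2π = 4.703211
D^2_{-1,0}(3.2176,0.0979,4.7032) = e^{-i·-1·3.2176}·d^2_{-1,0}(0.0979)·e^{-i·0·4.7032}. Compute d first:
With c≡cos(β/2)=0.998801 and s≡sin(β/2)=0.048948, N=[1·6·2·2]^{1/2}=4.898979
k∈{1,2} keeps every argument non-negative
  k=1: (−1)^0·4.8990/(2)·0.9988^3·0.0489^1 = +0.119467
  k=2: (−1)^1·4.8990/(2)·0.9988^1·0.0489^3 = -0.000287
d^2_{-1,0}(0.0979) = +0.119467 -0.000287 = +0.119180
|D^2_{-1,0}|² = |d^2_{-1,0}(β)|² = (+0.119180)² = 0.014204 (the z-rotation phases have unit modulus)

P=0.0142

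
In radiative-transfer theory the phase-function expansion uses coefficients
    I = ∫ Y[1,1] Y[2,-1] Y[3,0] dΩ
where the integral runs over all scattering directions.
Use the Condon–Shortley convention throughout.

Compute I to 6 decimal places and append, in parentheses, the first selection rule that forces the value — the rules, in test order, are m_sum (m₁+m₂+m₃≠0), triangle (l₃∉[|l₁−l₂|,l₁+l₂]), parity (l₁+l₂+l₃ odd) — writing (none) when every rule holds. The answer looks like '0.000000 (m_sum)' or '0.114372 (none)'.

m-sum 0 ✓  L=6 even ✓  1≤3≤3 ✓
Π(2lᵢ+1) = 3×5×7 = 105
triangle coeff Δ(1,2,3) = 1/105
Σ_t [0,0]: t=0:+1/4 = 1/4
(3j)²=3/35 [(1 2 3; 0 0 0)], sign=-1
Σ_t [0,0]: t=0:+1/12 = 1/12
(3j)²=1/35 [(1 2 3; 1 -1 0)], sign=-1
⇒ 4πI² = 9/35
I = (+1)√(9/35/(4π)) = 0.14304817
No selection rule forces the value: the integral is nonzero (none).

0.143048 (none)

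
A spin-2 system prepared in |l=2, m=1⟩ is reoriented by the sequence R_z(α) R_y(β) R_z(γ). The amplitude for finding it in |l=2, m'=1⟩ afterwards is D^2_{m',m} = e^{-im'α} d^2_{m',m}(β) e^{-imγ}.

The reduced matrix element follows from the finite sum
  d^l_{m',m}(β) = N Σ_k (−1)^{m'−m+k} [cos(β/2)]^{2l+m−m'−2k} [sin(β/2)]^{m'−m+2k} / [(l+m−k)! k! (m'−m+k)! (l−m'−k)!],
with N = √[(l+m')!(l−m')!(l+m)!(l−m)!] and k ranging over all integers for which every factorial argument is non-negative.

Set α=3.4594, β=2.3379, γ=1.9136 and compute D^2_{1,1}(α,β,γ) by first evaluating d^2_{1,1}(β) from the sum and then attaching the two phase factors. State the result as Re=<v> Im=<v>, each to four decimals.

Re=-0.2242 Im=-0.2885

Split into d^2_{1,1}(β=2.3379) × two z-phases.
Half-angle: c=0.391118, s=0.920340. N=√(6·1·6·1)=6.000000
The bounds max(0,m−m')=0 and min(l+m,l−m')=1 give 2 terms
  k=0: (−1)^0·6.0000/(6)·0.3911^4·0.9203^0 = +0.023401
  k=1: (−1)^1·6.0000/(2)·0.3911^2·0.9203^2 = -0.388718
d^2_{1,1}(2.3379) = +0.023401 -0.388718 = -0.365317
Phases: e^{-i·(1)·3.4594}=-0.949923+0.312484i, e^{-i·(1)·1.9136}=-0.336129-0.941816i ⇒ D=-0.224158-0.288461i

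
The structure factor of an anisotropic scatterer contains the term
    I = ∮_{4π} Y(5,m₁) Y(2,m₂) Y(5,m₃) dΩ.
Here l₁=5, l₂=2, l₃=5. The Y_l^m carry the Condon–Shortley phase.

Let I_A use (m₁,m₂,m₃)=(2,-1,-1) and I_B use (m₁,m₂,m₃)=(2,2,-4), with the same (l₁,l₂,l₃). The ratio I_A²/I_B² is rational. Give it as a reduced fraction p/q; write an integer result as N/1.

Shared (l₁,l₂,l₃)=(5,2,5): N and (l;000)² cancel in I_A²/I_B².
A: Δ = 2!·8!·2!/13! = 1/38610; Racah Σ t=0..1: t=0:+1/1440 t=1:−1/2880 = 1/2880; ⇒ 3j(5 2 5; 2 -1 -1)² = 7/715, sgn +1
B: Δ = 2!·8!·2!/13! = 1/38610; Racah Σ t=2..2: t=2:+1/20160 = 1/20160; ⇒ 3j(5 2 5; 2 2 -4)² = 12/715, sgn -1
I_A²/I_B² = (7/715)/(12/715) = 7/12

7/12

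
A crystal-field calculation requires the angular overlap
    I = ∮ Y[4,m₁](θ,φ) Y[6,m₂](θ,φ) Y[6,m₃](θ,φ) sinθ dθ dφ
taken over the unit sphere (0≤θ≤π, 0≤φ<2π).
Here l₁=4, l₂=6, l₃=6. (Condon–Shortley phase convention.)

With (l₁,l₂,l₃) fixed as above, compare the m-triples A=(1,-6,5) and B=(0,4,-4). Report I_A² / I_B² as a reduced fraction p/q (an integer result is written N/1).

1815/1024

Shared (l₁,l₂,l₃)=(4,6,6): N and (l;000)² cancel in I_A²/I_B².
A: Δ = 4!·4!·8!/17! = 1/15315300; Racah Σ t=0..0: t=0:+1/5806080 = 1/5806080; ⇒ 3j(4 6 6; 1 -6 5)² = 165/6188, sgn -1
B: Δ = 4!·4!·8!/17! = 1/15315300; Racah Σ t=2..4: t=2:+1/645120 t=3:−1/181440 t=4:+1/829440 = -1/362880; ⇒ 3j(4 6 6; 0 4 -4)² = 256/17017, sgn -1
I_A²/I_B² = (165/6188)/(256/17017) = 1815/1024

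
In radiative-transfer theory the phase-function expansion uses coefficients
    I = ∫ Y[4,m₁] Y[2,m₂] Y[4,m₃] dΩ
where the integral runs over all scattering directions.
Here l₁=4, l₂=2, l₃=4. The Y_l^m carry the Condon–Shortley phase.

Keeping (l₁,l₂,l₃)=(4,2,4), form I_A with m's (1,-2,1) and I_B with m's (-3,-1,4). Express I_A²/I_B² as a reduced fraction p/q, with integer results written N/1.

50/49

l's match ⇒ only the (l;m) 3-j factors differ between A and B.
A: triangle coeff Δ(4,2,4) = 1/13860; Σ_t [0,0]: t=0:+1/144 = 1/144; (3j)²=10/231 [(4 2 4; 1 -2 1)], sign=-1
B: triangle coeff Δ(4,2,4) = 1/13860; Σ_t [1,1]: t=1:−1/1440 = -1/1440; (3j)²=7/165 [(4 2 4; -3 -1 4)], sign=-1
I_A²/I_B² = (10/231)/(7/165) = 50/49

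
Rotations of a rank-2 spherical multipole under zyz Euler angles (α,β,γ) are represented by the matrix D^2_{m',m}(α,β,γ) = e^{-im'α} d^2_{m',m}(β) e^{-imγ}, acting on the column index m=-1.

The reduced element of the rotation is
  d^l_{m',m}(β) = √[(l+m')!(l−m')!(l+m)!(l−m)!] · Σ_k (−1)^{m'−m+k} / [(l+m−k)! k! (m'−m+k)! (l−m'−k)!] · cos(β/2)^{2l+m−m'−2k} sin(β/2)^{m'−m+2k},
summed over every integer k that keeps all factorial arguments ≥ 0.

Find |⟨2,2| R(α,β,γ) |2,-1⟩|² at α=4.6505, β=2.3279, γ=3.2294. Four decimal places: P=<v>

P=0.3758

Split into d^2_{2,-1}(β=2.3279) × two z-phases.
Half-angle: c=0.395715, s=0.918373. N=√(24·1·1·6)=12.000000
k∈{0} keeps every argument non-negative
  k=0: (−1)^3·12.0000/(6)·0.3957^1·0.9184^3 = -0.613014
d^2_{2,-1}(2.3279) = -0.613014
|D^2_{2,-1}|² = |d^2_{2,-1}(β)|² = (-0.613014)² = 0.375786 (the z-rotation phases have unit modulus)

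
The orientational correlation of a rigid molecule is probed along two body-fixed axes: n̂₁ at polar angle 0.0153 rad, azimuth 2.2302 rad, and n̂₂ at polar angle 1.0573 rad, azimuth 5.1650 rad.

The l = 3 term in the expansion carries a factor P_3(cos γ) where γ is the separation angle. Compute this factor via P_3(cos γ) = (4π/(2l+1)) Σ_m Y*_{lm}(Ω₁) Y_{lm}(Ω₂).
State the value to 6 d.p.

-0.443935

Expand P_3 via completeness: Σ_{m} conj(Y_{3,m}) at Ω₁ times Y_{3,m} at Ω₂ —
  m=-3: (0.00000 + 0.00000j) × (-0.26949 - 0.05828j) = -0.00000 - 0.00000j  (running Σ = -0.00000 - 0.00000j)
  m=-2: (-0.00006 - 0.00023j) × (-0.23520 + 0.29959j) = 0.00008 + 0.00004j  (running Σ = 0.00008 + 0.00004j)
  m=-1: (-0.01211 + 0.01563j) × (0.02542 + 0.05228j) = -0.00112 - 0.00024j  (running Σ = -0.00104 - 0.00020j)
  m=0: (0.74583 + 0.00000j) × (-0.32877 + 0.00000j) = -0.24521 + 0.00000j  (running Σ = -0.24625 - 0.00020j)
  m=1: (0.01211 + 0.01563j) × (-0.02542 + 0.05228j) = -0.00112 + 0.00024j  (running Σ = -0.24737 + 0.00004j)
  m=2: (-0.00006 + 0.00023j) × (-0.23520 - 0.29959j) = 0.00008 - 0.00004j  (running Σ = -0.24729 - 0.00000j)
  m=3: (-0.00000 + 0.00000j) × (0.26949 - 0.05828j) = -0.00000 + 0.00000j  (running Σ = -0.24729 + 0.00000j)
Accumulated sum -0.24729 + 0.00000j; after 4π/(2l+1) scaling, -0.44393 + 0.00000j ⇒ P_3 = -0.443935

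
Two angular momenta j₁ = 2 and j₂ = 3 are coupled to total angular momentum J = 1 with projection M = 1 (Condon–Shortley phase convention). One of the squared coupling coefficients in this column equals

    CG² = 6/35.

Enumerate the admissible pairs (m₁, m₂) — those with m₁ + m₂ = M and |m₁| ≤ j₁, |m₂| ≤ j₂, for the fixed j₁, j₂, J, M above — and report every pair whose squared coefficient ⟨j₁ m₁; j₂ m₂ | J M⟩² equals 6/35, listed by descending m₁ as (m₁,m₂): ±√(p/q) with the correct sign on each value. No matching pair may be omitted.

(0,1): +√(6/35)

Admissible pairs with m₁+m₂ = M = 1: (-2,3), (-1,2), (0,1), (1,0), (2,-1)
  (m₁,m₂)=(2,-1): CG² = 1/35, CG = +√(1/35)
  (m₁,m₂)=(1,0): CG² = 3/35, CG = −√(3/35)
  (m₁,m₂)=(0,1): CG² = 6/35, CG = +√(6/35)   ← matches the target
  (m₁,m₂)=(-1,2): CG² = 2/7, CG = −√(2/7)
  (m₁,m₂)=(-2,3): CG² = 3/7, CG = +√(3/7)
Pairs with CG² = 6/35: (0,1): +√(6/35)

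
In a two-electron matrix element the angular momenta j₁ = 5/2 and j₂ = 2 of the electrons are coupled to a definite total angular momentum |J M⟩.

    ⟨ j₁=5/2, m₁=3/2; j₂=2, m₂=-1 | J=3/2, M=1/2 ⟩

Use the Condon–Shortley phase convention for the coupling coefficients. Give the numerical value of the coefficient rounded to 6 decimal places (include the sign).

-0.138013

j₁+j₂−J=3  J+j₁−j₂=2  J−j₁+j₂=1  j₁+j₂+J+1=7
(j₁±m₁, j₂±m₂, J±M) = (4,1,1,3,2,1)
P² = 96/35
sum k=0..1:
  [0] +1/6 = 1/6
  [1] −1/4 = -1/4
S = -1/12
C² = P²·S² = 2/105 ; C = -0.138013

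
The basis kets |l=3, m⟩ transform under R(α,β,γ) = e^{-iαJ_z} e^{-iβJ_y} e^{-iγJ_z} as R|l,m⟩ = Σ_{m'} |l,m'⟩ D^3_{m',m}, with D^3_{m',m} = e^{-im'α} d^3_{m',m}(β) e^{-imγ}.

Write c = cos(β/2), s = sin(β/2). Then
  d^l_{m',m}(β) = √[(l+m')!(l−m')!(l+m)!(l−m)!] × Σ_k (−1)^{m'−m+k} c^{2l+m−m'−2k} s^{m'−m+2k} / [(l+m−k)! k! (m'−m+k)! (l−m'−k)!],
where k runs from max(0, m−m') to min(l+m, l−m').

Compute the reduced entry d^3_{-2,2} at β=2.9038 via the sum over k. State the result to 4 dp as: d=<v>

d=-0.8900

d^3_{-2,2}(β=2.9038) via the finite sum:
c=cos(2.903800/2)=0.118616, s=sin(2.903800/2)=0.992940; N=√[1·120·120·1]=120.000000
k: max(0,(2)−(-2))=4 … min(3+(2),3−(-2))=5
  k=4: (−1)^0·120.0000/(24)·0.1186^2·0.9929^4 = +0.068384
  k=5: (−1)^1·120.0000/(120)·0.1186^0·0.9929^6 = -0.958382
d^3_{-2,2}(2.9038) = +0.068384 -0.958382 = -0.889998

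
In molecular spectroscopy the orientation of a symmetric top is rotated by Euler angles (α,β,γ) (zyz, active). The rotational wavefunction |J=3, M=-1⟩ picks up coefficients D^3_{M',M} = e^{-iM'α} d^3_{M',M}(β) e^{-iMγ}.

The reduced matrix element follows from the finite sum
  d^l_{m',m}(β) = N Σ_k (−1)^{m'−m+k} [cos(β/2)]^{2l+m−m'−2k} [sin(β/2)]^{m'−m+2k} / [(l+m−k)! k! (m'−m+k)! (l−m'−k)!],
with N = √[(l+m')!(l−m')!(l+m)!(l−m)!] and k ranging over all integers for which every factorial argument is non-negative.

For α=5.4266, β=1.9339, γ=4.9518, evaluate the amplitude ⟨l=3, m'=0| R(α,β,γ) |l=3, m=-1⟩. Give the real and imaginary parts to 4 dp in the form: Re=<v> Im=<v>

First d^3_{0,-1}(β=1.9339), then the phase factors e^{-i(0)α} and e^{-i(-1)γ}:
With c≡cos(β/2)=0.567813 and s≡sin(β/2)=0.823158, N=[6·6·2·24]^{1/2}=41.569219
Admissible k: 0..2 (factorial args all ≥0)
  k=0: (−1)^1·41.5692/(12)·0.5678^5·0.8232^1 = -0.168306
  k=1: (−1)^2·41.5692/(4)·0.5678^3·0.8232^3 = +1.061149
  k=2: (−1)^3·41.5692/(12)·0.5678^1·0.8232^5 = -0.743380
d^3_{0,-1}(1.9339) = -0.168306 +1.061149 -0.743380 = +0.149463
D = (+1.000000+0.000000i)·(+0.149463)·(+0.237130-0.971478i) = +0.035442-0.145200i

Re=0.0354 Im=-0.1452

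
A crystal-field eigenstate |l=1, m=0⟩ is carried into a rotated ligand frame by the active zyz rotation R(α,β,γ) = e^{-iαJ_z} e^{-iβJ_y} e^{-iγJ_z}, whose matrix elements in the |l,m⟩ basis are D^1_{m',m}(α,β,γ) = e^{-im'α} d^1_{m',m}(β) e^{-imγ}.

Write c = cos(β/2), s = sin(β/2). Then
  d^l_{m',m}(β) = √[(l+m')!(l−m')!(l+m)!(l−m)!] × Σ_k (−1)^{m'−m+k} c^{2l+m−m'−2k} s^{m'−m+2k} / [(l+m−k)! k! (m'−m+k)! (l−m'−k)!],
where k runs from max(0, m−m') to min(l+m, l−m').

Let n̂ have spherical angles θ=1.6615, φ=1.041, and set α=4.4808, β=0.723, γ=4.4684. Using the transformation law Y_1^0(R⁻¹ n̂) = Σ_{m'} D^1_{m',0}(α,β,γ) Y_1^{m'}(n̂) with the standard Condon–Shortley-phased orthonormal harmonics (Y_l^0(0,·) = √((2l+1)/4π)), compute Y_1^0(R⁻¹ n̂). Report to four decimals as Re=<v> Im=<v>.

Need the full column D^1_{m',0} for m'=−1..1 at α=4.4808, β=0.7230, γ=4.4684.
cos(β/2)=0.935367, sin(β/2)=0.353678
d^1_{-1,0}: single k=1 term ⇒ +0.467848;  D = -0.107383-0.455358i
d^1_{0,0}: k∈[0..1] ⇒ +0.874912 -0.125088 = +0.749824;  D = +0.749824+0.000000i
d^1_{1,0}: single k=0 term ⇒ -0.467848;  D = +0.107383-0.455358i
Y_1^{m'}(θ=1.6615,φ=1.041) and Σ D·Y over m':
  (-0.1074-0.4554i)·(+0.1739-0.2969i)  (+0.7498+0.0000i)·(-0.0443+0.0000i)  (+0.1074-0.4554i)·(-0.1739-0.2969i)
Y_1^0(R⁻¹ n̂) = -0.340925+0.000000i

Re=-0.3409 Im=0.0000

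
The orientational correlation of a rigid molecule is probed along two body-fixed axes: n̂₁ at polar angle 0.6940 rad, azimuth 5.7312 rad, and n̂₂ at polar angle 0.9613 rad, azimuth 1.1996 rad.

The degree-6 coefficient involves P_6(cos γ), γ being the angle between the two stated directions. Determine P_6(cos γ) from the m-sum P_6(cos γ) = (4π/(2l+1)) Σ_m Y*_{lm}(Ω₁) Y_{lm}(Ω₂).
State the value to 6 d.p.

Term-by-term m-sum for l=6 (normalisation 4π/13 = 0.966644):
  [-6]  conj(Y_{6,-6})(Ω₁) = -0.03260 + 0.00561j ; Y_{6,-6}(Ω₂) = 0.08958 - 0.11629j ; Δ = -0.00227 + 0.00429j
  [-5]  conj(Y_{6,-5})(Ω₁) = -0.12780 - 0.05129j ; Y_{6,-5}(Ω₂) = 0.34068 + 0.09988j ; Δ = -0.03842 - 0.03024j
  [-4]  conj(Y_{6,-4})(Ω₁) = -0.19538 - 0.26398j ; Y_{6,-4}(Ω₂) = 0.03608 + 0.41848j ; Δ = 0.10342 - 0.09129j
  [-3]  conj(Y_{6,-3})(Ω₁) = -0.03900 - 0.45690j ; Y_{6,-3}(Ω₂) = -0.11154 + 0.05487j ; Δ = 0.02942 + 0.04882j
  [-2]  conj(Y_{6,-2})(Ω₁) = 0.11310 - 0.22441j ; Y_{6,-2}(Ω₂) = 0.21859 + 0.20055j ; Δ = 0.06973 - 0.02637j
  [-1]  conj(Y_{6,-1})(Ω₁) = -0.20778 + 0.12796j ; Y_{6,-1}(Ω₂) = -0.09029 + 0.23197j ; Δ = -0.01092 - 0.05975j
  [+0]  conj(Y_{6,0})(Ω₁) = -0.33574 + 0.00000j ; Y_{6,0}(Ω₂) = 0.23587 + 0.00000j ; Δ = -0.07919 + 0.00000j
  [+1]  conj(Y_{6,1})(Ω₁) = 0.20778 + 0.12796j ; Y_{6,1}(Ω₂) = 0.09029 + 0.23197j ; Δ = -0.01092 + 0.05975j
  [+2]  conj(Y_{6,2})(Ω₁) = 0.11310 + 0.22441j ; Y_{6,2}(Ω₂) = 0.21859 - 0.20055j ; Δ = 0.06973 + 0.02637j
  [+3]  conj(Y_{6,3})(Ω₁) = 0.03900 - 0.45690j ; Y_{6,3}(Ω₂) = 0.11154 + 0.05487j ; Δ = 0.02942 - 0.04882j
  [+4]  conj(Y_{6,4})(Ω₁) = -0.19538 + 0.26398j ; Y_{6,4}(Ω₂) = 0.03608 - 0.41848j ; Δ = 0.10342 + 0.09129j
  [+5]  conj(Y_{6,5})(Ω₁) = 0.12780 - 0.05129j ; Y_{6,5}(Ω₂) = -0.34068 + 0.09988j ; Δ = -0.03842 + 0.03024j
  [+6]  conj(Y_{6,6})(Ω₁) = -0.03260 - 0.00561j ; Y_{6,6}(Ω₂) = 0.08958 + 0.11629j ; Δ = -0.00227 - 0.00429j
Σ over m = 0.22274 + 0.00000j; ×(4π/13) → 0.21531 + 0.00000j. Real part: 0.215310

0.215310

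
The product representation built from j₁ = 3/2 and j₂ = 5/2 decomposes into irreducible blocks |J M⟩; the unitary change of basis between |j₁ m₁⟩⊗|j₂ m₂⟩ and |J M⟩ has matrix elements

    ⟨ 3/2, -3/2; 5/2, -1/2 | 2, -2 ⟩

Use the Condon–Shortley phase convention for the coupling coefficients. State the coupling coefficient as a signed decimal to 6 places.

triangle: 2!*1!*3!/7! = 12/5040
(j±m)!: 0!*3!*2!*3!*0!*4! = 1728
prefactor² = (2J+1)*Δ*N² = 144/7
  k=2: +1/(2!*0!*1!*0!*0!*3!) = 1/12
Σ = 1/12  ⇒  CG² = 144/7*(1/12)² = 1/7
CG = +√(1/7) = +0.377964

+0.377964  (= +√(1/7))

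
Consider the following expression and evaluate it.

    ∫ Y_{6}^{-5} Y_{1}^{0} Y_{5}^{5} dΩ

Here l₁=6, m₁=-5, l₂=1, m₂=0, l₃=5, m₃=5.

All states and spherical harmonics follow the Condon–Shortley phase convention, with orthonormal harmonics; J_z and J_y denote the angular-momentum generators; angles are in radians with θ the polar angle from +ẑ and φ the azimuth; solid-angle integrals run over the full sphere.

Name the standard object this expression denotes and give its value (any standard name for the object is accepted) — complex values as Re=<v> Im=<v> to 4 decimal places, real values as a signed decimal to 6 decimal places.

Gaunt coefficient, -0.135514

This is a Gaunt coefficient — the integral of a triple product of spherical harmonics over the sphere.
m-sum 0 ✓  L=12 even ✓  5≤5≤7 ✓
Π(2lᵢ+1) = 13×3×11 = 429
triangle coeff Δ(6,1,5) = 1/858
Σ_t [1,1]: t=1:−1/14400 = -1/14400
(3j)²=6/143 [(6 1 5; 0 0 0)], sign=+1
Σ_t [1,1]: t=1:−1/3628800 = -1/3628800
(3j)²=1/78 [(6 1 5; -5 0 5)], sign=-1
⇒ 4πI² = 3/13
I = (-1)√(3/13/(4π)) = -0.13551395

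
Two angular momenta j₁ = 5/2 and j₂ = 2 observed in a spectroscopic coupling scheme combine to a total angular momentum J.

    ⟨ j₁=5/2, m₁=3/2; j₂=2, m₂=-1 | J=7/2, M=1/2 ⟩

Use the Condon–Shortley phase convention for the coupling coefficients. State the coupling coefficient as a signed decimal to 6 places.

triangle: 1!·4!·3!/9! = 144/362880
(j±m)!: 4!·1!·1!·3!·4!·3! = 20736
prefactor² = (2J+1)·Δ·N² = 2304/35
  k=0: +1/(0!·1!·1!·1!·3!·2!) = 1/12
  k=1: −1/(1!·0!·0!·0!·4!·3!) = -1/144
Σ = 11/144  ⇒  CG² = 2304/35·(11/144)² = 121/315
CG = +√(121/315) = +0.619780

+0.619780  (= +√(121/315))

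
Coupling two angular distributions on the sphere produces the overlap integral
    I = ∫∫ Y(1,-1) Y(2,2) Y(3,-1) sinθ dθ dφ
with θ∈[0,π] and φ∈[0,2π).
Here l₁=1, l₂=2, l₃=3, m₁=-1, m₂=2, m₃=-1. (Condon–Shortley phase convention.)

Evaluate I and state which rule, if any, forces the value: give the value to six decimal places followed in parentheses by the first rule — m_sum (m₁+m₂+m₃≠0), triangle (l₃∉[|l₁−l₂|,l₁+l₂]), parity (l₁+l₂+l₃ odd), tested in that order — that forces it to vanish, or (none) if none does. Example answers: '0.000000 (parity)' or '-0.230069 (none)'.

m-sum 0 ✓  L=6 even ✓  1≤3≤3 ✓
Π(2lᵢ+1) = 3×5×7 = 105
triangle coeff Δ(1,2,3) = 1/105
Σ_t [0,0]: t=0:+1/4 = 1/4
(3j)²=3/35 [(1 2 3; 0 0 0)], sign=-1
Σ_t [0,0]: t=0:+1/48 = 1/48
(3j)²=1/105 [(1 2 3; -1 2 -1)], sign=+1
⇒ 4πI² = 3/35
I = (-1)√(3/35/(4π)) = -0.08258890
No selection rule forces the value: the integral is nonzero (none).

-0.082589 (none)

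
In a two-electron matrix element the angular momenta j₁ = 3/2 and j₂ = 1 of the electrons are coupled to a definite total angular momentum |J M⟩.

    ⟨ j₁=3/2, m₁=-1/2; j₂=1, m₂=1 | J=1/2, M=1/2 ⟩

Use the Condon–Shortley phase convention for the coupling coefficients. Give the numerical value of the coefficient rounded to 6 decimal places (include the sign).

+√(1/6) = +0.408248

√[2·2!1!0!/4! · 1!2!2!0!1!0!] = √(2/3)
  +(−1)^2/∏(2,0,0,0,1,0)! = 1/2  (running 1/2)
⟨..|..⟩ = √(2/3)·(1/2) = +0.408248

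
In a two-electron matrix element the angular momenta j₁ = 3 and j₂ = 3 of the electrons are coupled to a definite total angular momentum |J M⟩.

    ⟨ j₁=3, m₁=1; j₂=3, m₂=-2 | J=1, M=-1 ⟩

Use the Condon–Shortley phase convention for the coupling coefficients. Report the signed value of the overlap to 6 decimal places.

-0.422577

triangle: 5!*1!*1!/8! = 120/40320
(j±m)!: 4!*2!*1!*5!*0!*2! = 11520
prefactor² = (2J+1)*Δ*N² = 720/7
  k=1: −1/(1!*4!*1!*0!*0!*1!) = -1/24
Σ = -1/24  ⇒  CG² = 720/7*(-1/24)² = 5/28
CG = −√(5/28) = -0.422577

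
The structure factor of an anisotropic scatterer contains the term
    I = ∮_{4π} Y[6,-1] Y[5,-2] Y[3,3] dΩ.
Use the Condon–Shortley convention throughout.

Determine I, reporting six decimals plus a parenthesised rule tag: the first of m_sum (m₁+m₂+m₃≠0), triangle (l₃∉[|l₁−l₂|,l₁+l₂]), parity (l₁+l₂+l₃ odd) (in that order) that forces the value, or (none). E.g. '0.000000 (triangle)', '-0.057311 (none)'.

0.145631 (none)

m-sum 0 ✓  L=14 even ✓  1≤3≤11 ✓
Π(2lᵢ+1) = 13×11×7 = 1001
triangle coeff Δ(6,5,3) = 1/675675
Σ_t [3,5]: t=3:−1/8640 t=4:+1/2304 t=5:−1/8640 = 7/34560
(3j)²=7/429 [(6 5 3; 0 0 0)], sign=-1
Σ_t [3,3]: t=3:−1/34560 = -1/34560
(3j)²=7/429 [(6 5 3; -1 -2 3)], sign=-1
⇒ 4πI² = 343/1287
I = (+1)√(343/1287/(4π)) = 0.14563067
No selection rule forces the value: the integral is nonzero (none).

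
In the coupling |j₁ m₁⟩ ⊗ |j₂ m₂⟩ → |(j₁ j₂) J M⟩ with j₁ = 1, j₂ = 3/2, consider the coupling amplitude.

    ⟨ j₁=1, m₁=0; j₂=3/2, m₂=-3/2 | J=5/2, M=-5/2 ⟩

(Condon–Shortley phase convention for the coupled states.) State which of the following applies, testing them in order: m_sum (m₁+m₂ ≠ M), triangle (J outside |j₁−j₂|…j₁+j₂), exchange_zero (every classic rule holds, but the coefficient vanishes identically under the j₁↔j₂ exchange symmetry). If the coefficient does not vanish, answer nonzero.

m_sum

m-sum: m₁+m₂ = 0+(-3/2) = -3/2, M = -5/2  ✗ ⇒ coefficient is 0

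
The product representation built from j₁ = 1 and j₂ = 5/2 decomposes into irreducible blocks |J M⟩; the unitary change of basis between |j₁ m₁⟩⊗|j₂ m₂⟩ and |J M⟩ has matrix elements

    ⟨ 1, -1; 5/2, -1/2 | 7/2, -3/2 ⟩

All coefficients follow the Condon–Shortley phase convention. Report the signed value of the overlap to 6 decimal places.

√[8·0!2!5!/8! · 0!2!2!3!2!5!] = √(1920/7)
  +(−1)^0/∏(0,0,2,2,0,3)! = 1/24  (running 1/24)
⟨..|..⟩ = √(1920/7)·(1/24) = +0.690066

+0.690066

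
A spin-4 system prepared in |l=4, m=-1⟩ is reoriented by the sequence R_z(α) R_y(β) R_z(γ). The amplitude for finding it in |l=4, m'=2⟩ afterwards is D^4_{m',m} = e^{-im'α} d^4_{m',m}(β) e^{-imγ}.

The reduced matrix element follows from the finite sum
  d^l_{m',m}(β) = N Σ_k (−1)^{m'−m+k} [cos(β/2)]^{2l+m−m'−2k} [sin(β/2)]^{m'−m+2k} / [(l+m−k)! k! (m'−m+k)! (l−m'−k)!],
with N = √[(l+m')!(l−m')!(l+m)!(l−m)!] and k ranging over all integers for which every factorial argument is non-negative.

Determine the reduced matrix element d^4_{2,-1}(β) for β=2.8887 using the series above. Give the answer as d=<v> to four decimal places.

d^4_{2,-1}(β=2.8887) via the finite sum:
With c≡cos(β/2)=0.126110 and s≡sin(β/2)=0.992016, N=[720·2·6·120]^{1/2}=1018.233765
Admissible k: 0..2 (factorial args all ≥0)
  k=0: (−1)^3·1018.2338/(72)·0.1261^5·0.9920^3 = -0.000440
  k=1: (−1)^4·1018.2338/(48)·0.1261^3·0.9920^5 = +0.040874
  k=2: (−1)^5·1018.2338/(240)·0.1261^1·0.9920^7 = -0.505844
d^4_{2,-1}(2.8887) = -0.000440 +0.040874 -0.505844 = -0.465410

d=-0.4654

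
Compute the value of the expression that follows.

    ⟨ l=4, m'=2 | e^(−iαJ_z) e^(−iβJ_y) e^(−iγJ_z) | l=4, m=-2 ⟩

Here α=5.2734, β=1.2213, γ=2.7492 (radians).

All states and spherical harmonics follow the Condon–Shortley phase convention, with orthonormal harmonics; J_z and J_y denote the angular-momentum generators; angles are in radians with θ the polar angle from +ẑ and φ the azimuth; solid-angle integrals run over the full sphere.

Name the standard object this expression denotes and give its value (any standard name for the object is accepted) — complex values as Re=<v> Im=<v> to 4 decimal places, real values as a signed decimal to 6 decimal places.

Wigner D-matrix element, Re=0.1503 Im=0.4304

This is a Wigner D-matrix element — the rotation-matrix element ⟨l m'| R(α,β,γ) |l m⟩ in the angular-momentum basis.
Split into d^4_{2,-2}(β=1.2213) × two z-phases.
With c≡cos(β/2)=0.819275 and s≡sin(β/2)=0.573400, N=[720·2·2·720]^{1/2}=1440.000000
k∈{0,1,2} keeps every argument non-negative
  k=0: (−1)^4·1440.0000/(96)·0.8193^4·0.5734^4 = +0.730537
  k=1: (−1)^5·1440.0000/(120)·0.8193^2·0.5734^6 = -0.286278
  k=2: (−1)^6·1440.0000/(1440)·0.8193^0·0.5734^8 = +0.011686
d^4_{2,-2}(1.2213) = +0.730537 -0.286278 +0.011686 = +0.455945
Phases: e^{-i·(2)·5.2734}=-0.433862+0.900980i, e^{-i·(-2)·2.7492}=+0.707540-0.706673i ⇒ D=+0.150336+0.430447i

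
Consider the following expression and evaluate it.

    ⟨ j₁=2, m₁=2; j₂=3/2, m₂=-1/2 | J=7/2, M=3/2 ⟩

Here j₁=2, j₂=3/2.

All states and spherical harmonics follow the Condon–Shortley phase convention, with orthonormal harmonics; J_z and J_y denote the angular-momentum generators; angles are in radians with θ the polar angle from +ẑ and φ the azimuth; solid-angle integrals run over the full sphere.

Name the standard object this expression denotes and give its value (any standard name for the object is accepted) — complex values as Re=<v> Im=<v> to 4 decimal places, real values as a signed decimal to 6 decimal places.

This is a Clebsch–Gordan (vector-coupling) coefficient.
triangle: 0!×4!×3!/8! = 144/40320
(j±m)!: 4!×0!×1!×2!×5!×2! = 11520
prefactor² = (2J+1)×Δ×N² = 2304/7
  k=0: +1/(0!×0!×0!×1!×4!×2!) = 1/48
Σ = 1/48  ⇒  CG² = 2304/7×(1/48)² = 1/7
CG = +√(1/7) = +0.377964

Clebsch–Gordan coefficient, +√(1/7) ≈ +0.377964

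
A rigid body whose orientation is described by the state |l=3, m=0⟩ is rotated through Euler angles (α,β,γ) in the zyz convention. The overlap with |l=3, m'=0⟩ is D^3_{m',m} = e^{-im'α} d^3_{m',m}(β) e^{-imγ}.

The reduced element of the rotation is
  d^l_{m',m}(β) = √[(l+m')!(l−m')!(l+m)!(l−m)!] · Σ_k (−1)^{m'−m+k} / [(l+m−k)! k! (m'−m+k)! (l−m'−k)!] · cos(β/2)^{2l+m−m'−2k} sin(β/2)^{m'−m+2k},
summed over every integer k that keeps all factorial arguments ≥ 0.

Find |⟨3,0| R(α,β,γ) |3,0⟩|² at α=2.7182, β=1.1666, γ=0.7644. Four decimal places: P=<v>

Split into d^3_{0,0}(β=1.1666) × two z-phases.
Half-angle: c=0.834650, s=0.550781. N=√(6·6·6·6)=36.000000
k∈{0,1,2,3} keeps every argument non-negative
  k=0: (−1)^0·36.0000/(36)·0.8346^6·0.5508^0 = +0.338084
  k=1: (−1)^1·36.0000/(4)·0.8346^4·0.5508^2 = -1.325005
  k=2: (−1)^2·36.0000/(4)·0.8346^2·0.5508^4 = +0.576989
  k=3: (−1)^3·36.0000/(36)·0.8346^0·0.5508^6 = -0.027917
d^3_{0,0}(1.1666) = +0.338084 -1.325005 +0.576989 -0.027917 = -0.437849
|D^3_{0,0}|² = |d^3_{0,0}(β)|² = (-0.437849)² = 0.191712 (the z-rotation phases have unit modulus)

P=0.1917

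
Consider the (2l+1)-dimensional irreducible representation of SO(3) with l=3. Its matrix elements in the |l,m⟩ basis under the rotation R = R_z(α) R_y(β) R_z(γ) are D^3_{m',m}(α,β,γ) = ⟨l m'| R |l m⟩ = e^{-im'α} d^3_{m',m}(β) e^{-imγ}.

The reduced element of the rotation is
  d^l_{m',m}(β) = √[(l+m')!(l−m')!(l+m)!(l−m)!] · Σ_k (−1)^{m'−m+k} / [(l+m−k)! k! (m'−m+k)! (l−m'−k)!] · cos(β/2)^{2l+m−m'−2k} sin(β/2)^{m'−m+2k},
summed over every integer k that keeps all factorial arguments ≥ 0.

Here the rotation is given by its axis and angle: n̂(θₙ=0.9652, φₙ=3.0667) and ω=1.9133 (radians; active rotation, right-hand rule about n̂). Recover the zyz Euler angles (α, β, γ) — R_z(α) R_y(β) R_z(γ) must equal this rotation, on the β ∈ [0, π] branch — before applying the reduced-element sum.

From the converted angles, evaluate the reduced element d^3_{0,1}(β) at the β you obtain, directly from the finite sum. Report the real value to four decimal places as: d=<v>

d=-0.4107

Axis–angle → zyz. n̂ = (sinθₙcosφₙ, sinθₙsinφₙ, cosθₙ) = (-0.819858, +0.061516, +0.569252), ω = 1.9133.
R = I cosω + sinω [n̂]ₓ + (1−cosω) n̂n̂ᵀ gives
  R = [+0.562066, -0.603561, -0.565505; +0.468815, -0.330791, +0.819017; -0.681391, -0.725459, +0.097032]
β = atan2(√(R₁₃²+R₂₃²), R₃₃) = 1.473611; α = atan2(R₂₃, R₁₃) mod 2π = 2.175096; γ = atan2(R₃₂, −R₃₁) mod 2π = 5.466474
d^3_{0,1}(β=1.4736) via the finite sum:
With c≡cos(β/2)=0.740619 and s≡sin(β/2)=0.671925, N=[6·6·24·2]^{1/2}=41.569219
Admissible k: 1..3 (factorial args all ≥0)
  k=1: (−1)^0·41.5692/(12)·0.7406^5·0.6719^1 = +0.518663
  k=2: (−1)^1·41.5692/(4)·0.7406^3·0.6719^3 = -1.280735
  k=3: (−1)^2·41.5692/(12)·0.7406^1·0.6719^5 = +0.351391
d^3_{0,1}(1.4736) = +0.518663 -1.280735 +0.351391 = -0.410681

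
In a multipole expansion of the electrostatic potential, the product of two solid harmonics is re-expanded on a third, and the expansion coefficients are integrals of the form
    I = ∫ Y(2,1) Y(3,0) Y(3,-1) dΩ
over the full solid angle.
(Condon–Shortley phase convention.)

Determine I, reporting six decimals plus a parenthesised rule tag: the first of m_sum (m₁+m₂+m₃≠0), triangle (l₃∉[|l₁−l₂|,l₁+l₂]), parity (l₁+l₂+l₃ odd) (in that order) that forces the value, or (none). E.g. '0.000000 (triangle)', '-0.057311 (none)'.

Checks pass: Σm=0; 8 even; l₃=3∈[1,5].
(2·2+1)(2·3+1)(2·3+1) = 245
Δ: 2! 2! 4! / 9! → 1/3780
sum: t=0:+1/24 t=1:−1/4 t=2:+1/24 = -1/6
3j²(2 3 3; 0 0 0) = Δ·Π!·Σ² = 4/105  (sign +1)
sum: t=0:+1/12 t=1:−1/8 = -1/24
3j²(2 3 3; 1 0 -1) = Δ·Π!·Σ² = 1/210  (sign -1)
combine: 4πI² = 245·4/105·1/210 = 2/45
take √, sign -1: I = -0.05947080
No selection rule forces the value: the integral is nonzero (none).

-0.059471 (none)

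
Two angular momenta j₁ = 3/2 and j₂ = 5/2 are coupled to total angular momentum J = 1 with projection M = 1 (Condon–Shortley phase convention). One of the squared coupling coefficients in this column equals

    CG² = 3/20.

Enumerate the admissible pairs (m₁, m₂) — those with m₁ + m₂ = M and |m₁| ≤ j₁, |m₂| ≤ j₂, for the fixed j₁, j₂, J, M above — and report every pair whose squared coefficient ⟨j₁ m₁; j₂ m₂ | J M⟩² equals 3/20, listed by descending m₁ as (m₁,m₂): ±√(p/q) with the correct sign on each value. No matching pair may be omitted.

Admissible pairs with m₁+m₂ = M = 1: (-3/2,5/2), (-1/2,3/2), (1/2,1/2), (3/2,-1/2)
  (m₁,m₂)=(3/2,-1/2): CG² = 1/20, CG = +√(1/20)
  (m₁,m₂)=(1/2,1/2): CG² = 3/20, CG = −√(3/20)   ← matches the target
  (m₁,m₂)=(-1/2,3/2): CG² = 3/10, CG = +√(3/10)
  (m₁,m₂)=(-3/2,5/2): CG² = 1/2, CG = −√(1/2)
Pairs with CG² = 3/20: (1/2,1/2): −√(3/20)

(1/2,1/2): −√(3/20)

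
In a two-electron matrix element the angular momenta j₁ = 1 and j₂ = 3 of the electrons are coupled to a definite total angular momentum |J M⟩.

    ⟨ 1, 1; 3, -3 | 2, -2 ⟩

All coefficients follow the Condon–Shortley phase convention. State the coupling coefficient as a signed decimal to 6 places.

triangle: 2!*0!*4!/7! = 48/5040
(j±m)!: 2!*0!*0!*6!*0!*4! = 34560
prefactor² = (2J+1)*Δ*N² = 11520/7
  k=0: +1/(0!*2!*0!*0!*0!*4!) = 1/48
Σ = 1/48  ⇒  CG² = 11520/7*(1/48)² = 5/7
CG = +√(5/7) = +0.845154

+0.845154  (= +√(5/7))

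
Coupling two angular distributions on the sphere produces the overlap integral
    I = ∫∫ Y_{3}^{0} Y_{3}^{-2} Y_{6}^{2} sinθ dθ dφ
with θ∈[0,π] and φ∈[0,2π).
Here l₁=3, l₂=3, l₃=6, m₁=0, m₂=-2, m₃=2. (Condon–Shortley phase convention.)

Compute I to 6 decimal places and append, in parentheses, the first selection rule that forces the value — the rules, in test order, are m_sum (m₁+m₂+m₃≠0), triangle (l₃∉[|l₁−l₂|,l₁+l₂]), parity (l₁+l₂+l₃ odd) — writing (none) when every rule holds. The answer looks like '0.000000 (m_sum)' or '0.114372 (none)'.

Rules hold: Σm=0, L=12 even, 0≤6≤6.
N = 7·7·13 = 637
Δ = 0!·6!·6!/13! = 1/12012
Racah Σ t=0..0: t=0:+1/1296 = 1/1296
⇒ 3j(3 3 6; 0 0 0)² = 100/3003, sgn +1
Racah Σ t=0..0: t=0:+1/4320 = 1/4320
⇒ 3j(3 3 6; 0 -2 2)² = 8/429, sgn +1
4πI² = N·(3j₀)²·(3jₘ)² = 5600/14157
I = +1·√(0.395564/4π) = 0.17742036
No selection rule forces the value: the integral is nonzero (none).

0.177420 (none)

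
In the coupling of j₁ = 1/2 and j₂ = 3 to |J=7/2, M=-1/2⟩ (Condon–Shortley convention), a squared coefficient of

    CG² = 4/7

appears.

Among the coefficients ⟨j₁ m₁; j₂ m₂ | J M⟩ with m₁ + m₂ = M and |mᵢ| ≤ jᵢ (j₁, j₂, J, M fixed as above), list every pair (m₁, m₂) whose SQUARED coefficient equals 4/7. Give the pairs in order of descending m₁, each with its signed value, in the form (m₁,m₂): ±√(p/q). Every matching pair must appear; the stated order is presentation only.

Admissible pairs with m₁+m₂ = M = -1/2: (-1/2,0), (1/2,-1)
  (m₁,m₂)=(1/2,-1): CG² = 3/7, CG = +√(3/7)
  (m₁,m₂)=(-1/2,0): CG² = 4/7, CG = +√(4/7)   ← matches the target
Pairs with CG² = 4/7: (-1/2,0): +√(4/7)

(-1/2,0): +√(4/7)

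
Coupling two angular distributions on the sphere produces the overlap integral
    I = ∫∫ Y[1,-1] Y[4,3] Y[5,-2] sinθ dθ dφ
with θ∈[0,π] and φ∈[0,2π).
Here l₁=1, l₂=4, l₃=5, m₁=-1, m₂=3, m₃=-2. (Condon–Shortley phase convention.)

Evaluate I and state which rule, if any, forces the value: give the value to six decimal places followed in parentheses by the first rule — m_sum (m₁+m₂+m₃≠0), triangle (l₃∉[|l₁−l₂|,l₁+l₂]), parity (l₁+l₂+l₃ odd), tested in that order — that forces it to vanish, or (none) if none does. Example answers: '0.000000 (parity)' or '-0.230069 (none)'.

m-sum 0 ✓  L=10 even ✓  3≤5≤5 ✓
Π(2lᵢ+1) = 3×9×11 = 297
triangle coeff Δ(1,4,5) = 1/495
Σ_t [0,0]: t=0:+1/576 = 1/576
(3j)²=5/99 [(1 4 5; 0 0 0)], sign=-1
Σ_t [0,0]: t=0:+1/10080 = 1/10080
(3j)²=1/165 [(1 4 5; -1 3 -2)], sign=-1
⇒ 4πI² = 1/11
I = (+1)√(1/11/(4π)) = 0.08505478
No selection rule forces the value: the integral is nonzero (none).

0.085055 (none)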